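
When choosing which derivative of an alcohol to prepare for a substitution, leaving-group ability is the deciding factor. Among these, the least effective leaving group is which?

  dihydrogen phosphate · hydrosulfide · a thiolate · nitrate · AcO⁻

a thiolate

A good leaving group is a weak base: the lower the pKₐ of its conjugate acid, the more readily it departs.
nitrate: pKₐ(HNO₃) ≈ -1.3
dihydrogen phosphate: pKₐ(H₃PO₄) ≈ 2.1
AcO⁻: pKₐ(CH₃COOH) ≈ 4.8
hydrosulfide: pKₐ(H₂S) ≈ 7
a thiolate: pKₐ(RSH (a thiol)) ≈ 10.5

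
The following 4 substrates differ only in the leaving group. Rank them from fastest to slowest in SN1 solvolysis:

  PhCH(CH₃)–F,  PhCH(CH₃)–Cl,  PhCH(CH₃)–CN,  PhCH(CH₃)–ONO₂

Identical carbon frameworks mean the comparison reduces to leaving-group quality.
Rank by basicity of the departing species: weakest base leaves most easily.
PhCH(CH₃)–Cl loses Cl⁻: pKₐ(HCl) ≈ -7
PhCH(CH₃)–ONO₂ loses NO₃⁻: pKₐ(HNO₃) ≈ -1.3
PhCH(CH₃)–F loses F⁻: pKₐ(HF) ≈ 3.2
PhCH(CH₃)–CN loses CN⁻: pKₐ(HCN) ≈ 9.2

PhCH(CH₃)–Cl > PhCH(CH₃)–ONO₂ > PhCH(CH₃)–F > PhCH(CH₃)–CN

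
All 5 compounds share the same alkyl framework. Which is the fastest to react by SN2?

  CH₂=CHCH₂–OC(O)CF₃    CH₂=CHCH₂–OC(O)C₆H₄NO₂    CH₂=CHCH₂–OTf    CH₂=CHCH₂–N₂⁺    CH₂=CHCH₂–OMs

The skeletons are identical, so relative rate is governed entirely by leaving-group ability.
Leaving-group ability tracks the stability of the departed species; conjugate-acid pKₐ is the usual yardstick (lower pKₐ → better LG).
CH₂=CHCH₂–N₂⁺ loses N₂: no meaningful conjugate acid; N₂ departs as an exceptionally stable neutral molecule
CH₂=CHCH₂–OTf loses OTf⁻: pKₐ(CF₃SO₃H (triflic acid)) ≈ -14
CH₂=CHCH₂–OMs loses OMs⁻: pKₐ(CH₃SO₃H (MsOH)) ≈ -1.9
CH₂=CHCH₂–OC(O)CF₃ loses CF₃COO⁻: pKₐ(CF₃COOH) ≈ 0.2
CH₂=CHCH₂–OC(O)C₆H₄NO₂ loses p-O₂N–C₆H₄–COO⁻: pKₐ(p-nitrobenzoic acid) ≈ 3.4

CH₂=CHCH₂–N₂⁺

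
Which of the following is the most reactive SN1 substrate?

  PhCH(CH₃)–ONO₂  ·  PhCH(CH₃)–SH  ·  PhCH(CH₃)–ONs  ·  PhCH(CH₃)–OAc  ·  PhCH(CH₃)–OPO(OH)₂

PhCH(CH₃)–ONs

Identical carbon frameworks mean the comparison reduces to leaving-group quality.
The more stable X⁻ (or X) is on its own — i.e. the weaker a base it is — the better a leaving group it makes.
PhCH(CH₃)–ONs loses ONs⁻: pKₐ(p-O₂NC₆H₄SO₃H) ≈ -3.5
PhCH(CH₃)–ONO₂ loses NO₃⁻: pKₐ(HNO₃) ≈ -1.3
PhCH(CH₃)–OPO(OH)₂ loses H₂PO₄⁻: pKₐ(H₃PO₄) ≈ 2.1
PhCH(CH₃)–OAc loses AcO⁻: pKₐ(CH₃COOH) ≈ 4.8
PhCH(CH₃)–SH loses HS⁻: pKₐ(H₂S) ≈ 7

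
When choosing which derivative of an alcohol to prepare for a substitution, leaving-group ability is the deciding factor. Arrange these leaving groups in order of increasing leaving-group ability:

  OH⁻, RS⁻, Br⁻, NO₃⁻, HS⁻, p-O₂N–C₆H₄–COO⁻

Leaving-group ability tracks the stability of the departed species; conjugate-acid pKₐ is the usual yardstick (lower pKₐ → better LG).
Br⁻: pKₐ(HBr) ≈ -9
NO₃⁻: pKₐ(HNO₃) ≈ -1.3
p-O₂N–C₆H₄–COO⁻: pKₐ(p-nitrobenzoic acid) ≈ 3.4
HS⁻: pKₐ(H₂S) ≈ 7 — larger and more polarisable than the oxygen analogue
RS⁻: pKₐ(RSH (a thiol)) ≈ 10.5 — moderately basic; rarely leaves without activation
OH⁻: pKₐ(H₂O) ≈ 15.7
Reversing gives the worst-to-best order requested.

OH⁻ < RS⁻ < HS⁻ < p-O₂N–C₆H₄–COO⁻ < NO₃⁻ < Br⁻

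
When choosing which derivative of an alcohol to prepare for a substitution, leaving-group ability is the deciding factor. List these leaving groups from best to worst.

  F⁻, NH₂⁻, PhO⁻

F⁻: pKₐ(HF) ≈ 3.2 — small and strongly basic; the poor halide leaving group
PhO⁻: pKₐ(C₆H₅OH (phenol)) ≈ 10 — resonance into the ring helps, but still a poor LG
NH₂⁻: pKₐ(NH₃) ≈ 38 — extremely strong base; never a leaving group

F⁻ > PhO⁻ > NH₂⁻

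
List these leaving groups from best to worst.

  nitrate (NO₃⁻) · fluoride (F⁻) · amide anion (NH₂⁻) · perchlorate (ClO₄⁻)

perchlorate (ClO₄⁻) > nitrate (NO₃⁻) > fluoride (F⁻) > amide anion (NH₂⁻)

Leaving-group ability tracks the stability of the departed species; conjugate-acid pKₐ is the usual yardstick (lower pKₐ → better LG).
perchlorate (ClO₄⁻): pKₐ(HClO₄) ≈ -10
nitrate (NO₃⁻): pKₐ(HNO₃) ≈ -1.3
fluoride (F⁻): pKₐ(HF) ≈ 3.2 — small and strongly basic; the poor halide leaving group
amide anion (NH₂⁻): pKₐ(NH₃) ≈ 38 — extremely strong base; never a leaving group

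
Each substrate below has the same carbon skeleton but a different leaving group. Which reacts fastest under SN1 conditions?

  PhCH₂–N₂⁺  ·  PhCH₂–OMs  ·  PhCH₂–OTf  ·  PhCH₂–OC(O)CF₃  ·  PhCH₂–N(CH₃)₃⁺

PhCH₂–N₂⁺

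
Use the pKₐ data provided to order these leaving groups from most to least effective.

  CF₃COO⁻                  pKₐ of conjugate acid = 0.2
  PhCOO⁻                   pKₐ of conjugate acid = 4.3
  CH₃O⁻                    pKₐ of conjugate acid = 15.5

CF₃COO⁻ > PhCOO⁻ > CH₃O⁻

Lower conjugate-acid pKₐ ⇒ weaker base ⇒ better leaving group.
Sorting by the given values: CF₃COO⁻ (0.2), PhCOO⁻ (4.3), CH₃O⁻ (15.5).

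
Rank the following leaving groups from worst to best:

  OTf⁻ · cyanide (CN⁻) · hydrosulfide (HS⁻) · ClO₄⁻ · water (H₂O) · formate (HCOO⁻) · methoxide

OTf⁻: pKₐ(CF₃SO₃H (triflic acid)) ≈ -14
ClO₄⁻: pKₐ(HClO₄) ≈ -10
water (H₂O): pKₐ(H₃O⁺) ≈ -1.7
formate (HCOO⁻): pKₐ(HCOOH) ≈ 3.8
hydrosulfide (HS⁻): pKₐ(H₂S) ≈ 7
cyanide (CN⁻): pKₐ(HCN) ≈ 9.2
methoxide: pKₐ(CH₃OH) ≈ 15.5
The question asks for worst first, so the sequence is read in increasing leaving-group ability.

methoxide < cyanide (CN⁻) < hydrosulfide (HS⁻) < formate (HCOO⁻) < water (H₂O) < ClO₄⁻ < OTf⁻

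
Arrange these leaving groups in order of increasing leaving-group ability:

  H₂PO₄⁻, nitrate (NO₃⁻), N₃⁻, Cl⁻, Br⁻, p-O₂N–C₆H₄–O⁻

Leaving-group ability tracks the stability of the departed species; conjugate-acid pKₐ is the usual yardstick (lower pKₐ → better LG).
Br⁻: pKₐ(HBr) ≈ -9 — weak base; good leaving group
Cl⁻: pKₐ(HCl) ≈ -7 — moderately weak base
nitrate (NO₃⁻): pKₐ(HNO₃) ≈ -1.3
H₂PO₄⁻: pKₐ(H₃PO₄) ≈ 2.1 — moderate base; biological leaving group after further activation
N₃⁻: pKₐ(HN₃) ≈ 4.7 — linear, resonance-stabilised
p-O₂N–C₆H₄–O⁻: pKₐ(p-nitrophenol) ≈ 7.2
The question asks for worst first, so the sequence is read in increasing leaving-group ability.

p-O₂N–C₆H₄–O⁻ < N₃⁻ < H₂PO₄⁻ < nitrate (NO₃⁻) < Cl⁻ < Br⁻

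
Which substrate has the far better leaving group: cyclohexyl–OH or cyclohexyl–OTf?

cyclohexyl–OTf

From cyclohexyl–OH the departing group would be OH⁻ (pKₐ(H₂O) ≈ 15.7). Strong base; essentially never leaves without prior activation.
From cyclohexyl–OTf the leaving group is OTf⁻ (pKₐ(CF₃SO₃H (triflic acid)) ≈ -14). Charge spread over three oxygens and a CF₃ group; the premier leaving group in synthesis.
(In practice cyclohexyl–OTf is made from cyclohexyl–OH by treatment with Tf₂O / 2,6-lutidine, converting the hydroxyl into a triflate.)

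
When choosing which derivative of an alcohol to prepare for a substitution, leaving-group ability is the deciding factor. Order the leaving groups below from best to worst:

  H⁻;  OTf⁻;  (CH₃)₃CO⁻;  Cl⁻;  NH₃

The more stable X⁻ (or X) is on its own — i.e. the weaker a base it is — the better a leaving group it makes.
OTf⁻: pKₐ(CF₃SO₃H (triflic acid)) ≈ -14 — charge spread over three oxygens and a CF₃ group; the premier leaving group in synthesis
Cl⁻: pKₐ(HCl) ≈ -7 — moderately weak base
NH₃: pKₐ(NH₄⁺) ≈ 9.2 — neutral but moderately basic; leaves from R–NH₃⁺
(CH₃)₃CO⁻: pKₐ(t-BuOH) ≈ 18 — bulky, strongly basic alkoxide
H⁻: pKₐ(H₂) ≈ 36

OTf⁻ > Cl⁻ > NH₃ > (CH₃)₃CO⁻ > H⁻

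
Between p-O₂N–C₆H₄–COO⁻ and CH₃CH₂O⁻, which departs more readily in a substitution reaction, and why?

p-O₂N–C₆H₄–COO⁻

p-O₂N–C₆H₄–COO⁻ is the better leaving group.
pKₐ(p-nitrobenzoic acid) ≈ 3.4 versus pKₐ(CH₃CH₂OH) ≈ 16: p-O₂N–C₆H₄–COO⁻ is the much weaker base.
Electron-withdrawing nitro group stabilises the carboxylate.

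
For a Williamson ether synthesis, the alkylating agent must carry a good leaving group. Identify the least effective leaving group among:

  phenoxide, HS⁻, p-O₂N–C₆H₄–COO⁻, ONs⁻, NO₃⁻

phenoxide

The more stable X⁻ (or X) is on its own — i.e. the weaker a base it is — the better a leaving group it makes.
ONs⁻: pKₐ(p-O₂NC₆H₄SO₃H) ≈ -3.5
NO₃⁻: pKₐ(HNO₃) ≈ -1.3
p-O₂N–C₆H₄–COO⁻: pKₐ(p-nitrobenzoic acid) ≈ 3.4
HS⁻: pKₐ(H₂S) ≈ 7
phenoxide: pKₐ(C₆H₅OH (phenol)) ≈ 10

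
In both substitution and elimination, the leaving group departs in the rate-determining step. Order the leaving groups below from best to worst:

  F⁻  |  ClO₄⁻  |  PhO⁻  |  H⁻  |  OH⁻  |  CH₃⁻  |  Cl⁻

ClO₄⁻ > Cl⁻ > F⁻ > PhO⁻ > OH⁻ > H⁻ > CH₃⁻

Rank by basicity of the departing species: weakest base leaves most easily.
ClO₄⁻: pKₐ(HClO₄) ≈ -10 — extremely weak base; rarely used for safety reasons
Cl⁻: pKₐ(HCl) ≈ -7 — moderately weak base
F⁻: pKₐ(HF) ≈ 3.2
PhO⁻: pKₐ(C₆H₅OH (phenol)) ≈ 10
OH⁻: pKₐ(H₂O) ≈ 15.7
H⁻: pKₐ(H₂) ≈ 36 — extremely strong base; leaves only in special hydride-transfer contexts
CH₃⁻: pKₐ(CH₄) ≈ 48 — unstabilised carbanion; the worst conceivable leaving group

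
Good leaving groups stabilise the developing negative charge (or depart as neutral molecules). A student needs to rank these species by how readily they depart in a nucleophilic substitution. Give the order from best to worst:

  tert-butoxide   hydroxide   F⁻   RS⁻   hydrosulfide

Leaving-group ability tracks the stability of the departed species; conjugate-acid pKₐ is the usual yardstick (lower pKₐ → better LG).
F⁻: pKₐ(HF) ≈ 3.2 — small and strongly basic; the poor halide leaving group
hydrosulfide: pKₐ(H₂S) ≈ 7 — larger and more polarisable than the oxygen analogue
RS⁻: pKₐ(RSH (a thiol)) ≈ 10.5
hydroxide: pKₐ(H₂O) ≈ 15.7
tert-butoxide: pKₐ(t-BuOH) ≈ 18 — bulky, strongly basic alkoxide

F⁻ > hydrosulfide > RS⁻ > hydroxide > tert-butoxide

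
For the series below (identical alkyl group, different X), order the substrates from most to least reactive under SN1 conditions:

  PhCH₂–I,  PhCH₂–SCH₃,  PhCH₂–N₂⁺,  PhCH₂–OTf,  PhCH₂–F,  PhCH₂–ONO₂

PhCH₂–N₂⁺ > PhCH₂–OTf > PhCH₂–I > PhCH₂–ONO₂ > PhCH₂–F > PhCH₂–SCH₃

Same R in every case — rank the leaving groups.
Leaving-group ability tracks the stability of the departed species; conjugate-acid pKₐ is the usual yardstick (lower pKₐ → better LG).
PhCH₂–N₂⁺ loses N₂: no meaningful conjugate acid; N₂ departs as an exceptionally stable neutral molecule
PhCH₂–OTf loses OTf⁻: pKₐ(CF₃SO₃H (triflic acid)) ≈ -14
PhCH₂–I loses I⁻: pKₐ(HI) ≈ -10
PhCH₂–ONO₂ loses NO₃⁻: pKₐ(HNO₃) ≈ -1.3
PhCH₂–F loses F⁻: pKₐ(HF) ≈ 3.2
PhCH₂–SCH₃ loses RS⁻: pKₐ(RSH (a thiol)) ≈ 10.5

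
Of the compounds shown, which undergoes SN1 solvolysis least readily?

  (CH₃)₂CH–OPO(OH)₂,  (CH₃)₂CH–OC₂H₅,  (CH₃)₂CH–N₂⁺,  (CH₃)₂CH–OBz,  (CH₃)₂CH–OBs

With the same alkyl group throughout, only the leaving group differentiates the rates.
A good leaving group is a weak base: the lower the pKₐ of its conjugate acid, the more readily it departs.
(CH₃)₂CH–N₂⁺ loses N₂: no meaningful conjugate acid; N₂ departs as an exceptionally stable neutral molecule
(CH₃)₂CH–OBs loses OBs⁻: pKₐ(p-BrC₆H₄SO₃H) ≈ -2.8
(CH₃)₂CH–OPO(OH)₂ loses H₂PO₄⁻: pKₐ(H₃PO₄) ≈ 2.1
(CH₃)₂CH–OBz loses PhCOO⁻: pKₐ(C₆H₅COOH) ≈ 4.2
(CH₃)₂CH–OC₂H₅ loses CH₃CH₂O⁻: pKₐ(CH₃CH₂OH) ≈ 16

(CH₃)₂CH–OC₂H₅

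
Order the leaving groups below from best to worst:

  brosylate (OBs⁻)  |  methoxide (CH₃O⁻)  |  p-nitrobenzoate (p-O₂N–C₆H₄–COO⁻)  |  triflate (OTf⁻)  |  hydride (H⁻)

triflate (OTf⁻): pKₐ(CF₃SO₃H (triflic acid)) ≈ -14
brosylate (OBs⁻): pKₐ(p-BrC₆H₄SO₃H) ≈ -2.8 — arenesulfonate with a p-bromo substituent
p-nitrobenzoate (p-O₂N–C₆H₄–COO⁻): pKₐ(p-nitrobenzoic acid) ≈ 3.4
methoxide (CH₃O⁻): pKₐ(CH₃OH) ≈ 15.5 — strong base; alkoxides do not leave unassisted
hydride (H⁻): pKₐ(H₂) ≈ 36 — extremely strong base; leaves only in special hydride-transfer contexts

triflate (OTf⁻) > brosylate (OBs⁻) > p-nitrobenzoate (p-O₂N–C₆H₄–COO⁻) > methoxide (CH₃O⁻) > hydride (H⁻)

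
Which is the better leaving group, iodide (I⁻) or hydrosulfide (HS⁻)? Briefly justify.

iodide (I⁻)

iodide (I⁻) is the better leaving group.
pKₐ(HI) ≈ -10 versus pKₐ(H₂S) ≈ 7: iodide (I⁻) is the much weaker base.
Large, highly polarisable; very weak base.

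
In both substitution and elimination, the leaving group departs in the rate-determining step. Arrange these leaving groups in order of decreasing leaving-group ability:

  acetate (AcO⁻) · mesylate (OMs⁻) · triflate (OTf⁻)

Leaving-group ability tracks the stability of the departed species; conjugate-acid pKₐ is the usual yardstick (lower pKₐ → better LG).
triflate (OTf⁻): pKₐ(CF₃SO₃H (triflic acid)) ≈ -14
mesylate (OMs⁻): pKₐ(CH₃SO₃H (MsOH)) ≈ -1.9
acetate (AcO⁻): pKₐ(CH₃COOH) ≈ 4.8

triflate (OTf⁻) > mesylate (OMs⁻) > acetate (AcO⁻)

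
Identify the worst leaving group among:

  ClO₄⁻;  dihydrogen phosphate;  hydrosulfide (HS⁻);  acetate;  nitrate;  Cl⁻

A good leaving group is a weak base: the lower the pKₐ of its conjugate acid, the more readily it departs.
ClO₄⁻: pKₐ(HClO₄) ≈ -10
Cl⁻: pKₐ(HCl) ≈ -7
nitrate: pKₐ(HNO₃) ≈ -1.3
dihydrogen phosphate: pKₐ(H₃PO₄) ≈ 2.1
acetate: pKₐ(CH₃COOH) ≈ 4.8
hydrosulfide (HS⁻): pKₐ(H₂S) ≈ 7

hydrosulfide (HS⁻)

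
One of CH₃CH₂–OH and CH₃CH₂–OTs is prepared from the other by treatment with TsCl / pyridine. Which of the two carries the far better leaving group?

CH₃CH₂–OTs

From CH₃CH₂–OH the departing group would be OH⁻ (pKₐ(H₂O) ≈ 15.7). Strong base; essentially never leaves without prior activation.
From CH₃CH₂–OTs the leaving group is OTs⁻ (pKₐ(p-CH₃C₆H₄SO₃H (TsOH)) ≈ -2.8). Resonance-delocalised arenesulfonate.
Treatment with TsCl / pyridine works by converting the hydroxyl into a tosylate, making CH₃CH₂–OTs enormously more reactive.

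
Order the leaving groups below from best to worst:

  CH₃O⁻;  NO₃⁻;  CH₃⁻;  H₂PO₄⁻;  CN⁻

NO₃⁻ > H₂PO₄⁻ > CN⁻ > CH₃O⁻ > CH₃⁻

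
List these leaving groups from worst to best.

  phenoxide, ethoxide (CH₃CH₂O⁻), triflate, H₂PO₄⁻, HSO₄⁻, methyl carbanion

Leaving-group ability tracks the stability of the departed species; conjugate-acid pKₐ is the usual yardstick (lower pKₐ → better LG).
triflate: pKₐ(CF₃SO₃H (triflic acid)) ≈ -14
HSO₄⁻: pKₐ(H₂SO₄) ≈ -3 — conjugate base of a strong mineral acid
H₂PO₄⁻: pKₐ(H₃PO₄) ≈ 2.1 — moderate base; biological leaving group after further activation
phenoxide: pKₐ(C₆H₅OH (phenol)) ≈ 10 — resonance into the ring helps, but still a poor LG
ethoxide (CH₃CH₂O⁻): pKₐ(CH₃CH₂OH) ≈ 16
methyl carbanion: pKₐ(CH₄) ≈ 48 — unstabilised carbanion; the worst conceivable leaving group
Reversing gives the worst-to-best order requested.

methyl carbanion < ethoxide (CH₃CH₂O⁻) < phenoxide < H₂PO₄⁻ < HSO₄⁻ < triflate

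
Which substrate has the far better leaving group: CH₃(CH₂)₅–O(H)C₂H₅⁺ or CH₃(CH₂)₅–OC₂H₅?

From CH₃(CH₂)₅–OC₂H₅ the departing group would be CH₃CH₂O⁻ (pKₐ(CH₃CH₂OH) ≈ 16). Strong base; alkoxides do not leave unassisted.
From CH₃(CH₂)₅–O(H)C₂H₅⁺ the leaving group is R'OH (pKₐ(R'OH₂⁺) ≈ -2.4). Neutral; leaves from a protonated ether (an oxonium ion, R–O(H)R'⁺).
(In practice CH₃(CH₂)₅–O(H)C₂H₅⁺ is made from CH₃(CH₂)₅–OC₂H₅ by protonation with concentrated HBr, allowing neutral ethanol, rather than ethoxide, to depart.)

CH₃(CH₂)₅–O(H)C₂H₅⁺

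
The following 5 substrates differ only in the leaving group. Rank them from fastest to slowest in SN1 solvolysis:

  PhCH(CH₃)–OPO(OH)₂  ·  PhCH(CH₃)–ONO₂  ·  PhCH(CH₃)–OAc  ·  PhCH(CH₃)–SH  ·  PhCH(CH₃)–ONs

With the same alkyl group throughout, only the leaving group differentiates the rates.
Rank by basicity of the departing species: weakest base leaves most easily.
PhCH(CH₃)–ONs loses ONs⁻: pKₐ(p-O₂NC₆H₄SO₃H) ≈ -3.5
PhCH(CH₃)–ONO₂ loses NO₃⁻: pKₐ(HNO₃) ≈ -1.3
PhCH(CH₃)–OPO(OH)₂ loses H₂PO₄⁻: pKₐ(H₃PO₄) ≈ 2.1
PhCH(CH₃)–OAc loses AcO⁻: pKₐ(CH₃COOH) ≈ 4.8
PhCH(CH₃)–SH loses HS⁻: pKₐ(H₂S) ≈ 7

PhCH(CH₃)–ONs > PhCH(CH₃)–ONO₂ > PhCH(CH₃)–OPO(OH)₂ > PhCH(CH₃)–OAc > PhCH(CH₃)–SH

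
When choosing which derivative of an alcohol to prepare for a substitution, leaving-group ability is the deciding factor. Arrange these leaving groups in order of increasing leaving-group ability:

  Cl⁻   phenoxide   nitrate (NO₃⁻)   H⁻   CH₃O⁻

Rank by basicity of the departing species: weakest base leaves most easily.
Cl⁻: pKₐ(HCl) ≈ -7 — moderately weak base
nitrate (NO₃⁻): pKₐ(HNO₃) ≈ -1.3 — resonance-delocalised over three oxygens
phenoxide: pKₐ(C₆H₅OH (phenol)) ≈ 10 — resonance into the ring helps, but still a poor LG
CH₃O⁻: pKₐ(CH₃OH) ≈ 15.5 — strong base; alkoxides do not leave unassisted
H⁻: pKₐ(H₂) ≈ 36
Reversing gives the worst-to-best order requested.

H⁻ < CH₃O⁻ < phenoxide < nitrate (NO₃⁻) < Cl⁻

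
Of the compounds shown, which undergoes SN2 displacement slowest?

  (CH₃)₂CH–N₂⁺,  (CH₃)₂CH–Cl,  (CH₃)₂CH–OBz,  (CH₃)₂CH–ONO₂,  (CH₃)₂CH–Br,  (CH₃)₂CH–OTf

(CH₃)₂CH–OBz

The skeletons are identical, so relative rate is governed entirely by leaving-group ability.
The more stable X⁻ (or X) is on its own — i.e. the weaker a base it is — the better a leaving group it makes.
(CH₃)₂CH–N₂⁺ loses N₂: no meaningful conjugate acid; N₂ departs as an exceptionally stable neutral molecule
(CH₃)₂CH–OTf loses OTf⁻: pKₐ(CF₃SO₃H (triflic acid)) ≈ -14
(CH₃)₂CH–Br loses Br⁻: pKₐ(HBr) ≈ -9
(CH₃)₂CH–Cl loses Cl⁻: pKₐ(HCl) ≈ -7
(CH₃)₂CH–ONO₂ loses NO₃⁻: pKₐ(HNO₃) ≈ -1.3
(CH₃)₂CH–OBz loses PhCOO⁻: pKₐ(C₆H₅COOH) ≈ 4.2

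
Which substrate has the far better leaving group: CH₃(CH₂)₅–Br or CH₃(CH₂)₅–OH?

CH₃(CH₂)₅–Br

From CH₃(CH₂)₅–OH the departing group would be OH⁻ (pKₐ(H₂O) ≈ 15.7). Strong base; essentially never leaves without prior activation.
From CH₃(CH₂)₅–Br the leaving group is Br⁻ (pKₐ(HBr) ≈ -9). Weak base; good leaving group.
(In practice CH₃(CH₂)₅–Br is made from CH₃(CH₂)₅–OH by treatment with PBr₃, replacing the hydroxyl with bromide.)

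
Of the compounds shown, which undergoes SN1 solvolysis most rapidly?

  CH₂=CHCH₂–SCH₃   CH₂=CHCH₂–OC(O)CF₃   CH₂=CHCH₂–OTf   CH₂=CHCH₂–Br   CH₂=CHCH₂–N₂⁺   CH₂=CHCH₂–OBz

With the same alkyl group throughout, only the leaving group differentiates the rates.
A good leaving group is a weak base: the lower the pKₐ of its conjugate acid, the more readily it departs.
CH₂=CHCH₂–N₂⁺ loses N₂: no meaningful conjugate acid; N₂ departs as an exceptionally stable neutral molecule
CH₂=CHCH₂–OTf loses OTf⁻: pKₐ(CF₃SO₃H (triflic acid)) ≈ -14
CH₂=CHCH₂–Br loses Br⁻: pKₐ(HBr) ≈ -9
CH₂=CHCH₂–OC(O)CF₃ loses CF₃COO⁻: pKₐ(CF₃COOH) ≈ 0.2
CH₂=CHCH₂–OBz loses PhCOO⁻: pKₐ(C₆H₅COOH) ≈ 4.2
CH₂=CHCH₂–SCH₃ loses RS⁻: pKₐ(RSH (a thiol)) ≈ 10.5

CH₂=CHCH₂–N₂⁺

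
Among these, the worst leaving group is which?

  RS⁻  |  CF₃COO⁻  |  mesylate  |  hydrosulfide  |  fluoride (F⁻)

mesylate: pKₐ(CH₃SO₃H (MsOH)) ≈ -1.9
CF₃COO⁻: pKₐ(CF₃COOH) ≈ 0.2
fluoride (F⁻): pKₐ(HF) ≈ 3.2
hydrosulfide: pKₐ(H₂S) ≈ 7
RS⁻: pKₐ(RSH (a thiol)) ≈ 10.5

RS⁻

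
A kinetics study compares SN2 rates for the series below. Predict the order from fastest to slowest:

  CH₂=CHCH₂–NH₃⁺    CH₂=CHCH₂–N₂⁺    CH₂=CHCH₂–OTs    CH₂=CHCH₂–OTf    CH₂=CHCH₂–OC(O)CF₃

The skeletons are identical, so relative rate is governed entirely by leaving-group ability.
Leaving-group ability tracks the stability of the departed species; conjugate-acid pKₐ is the usual yardstick (lower pKₐ → better LG).
CH₂=CHCH₂–N₂⁺ loses N₂: no meaningful conjugate acid; N₂ departs as an exceptionally stable neutral molecule
CH₂=CHCH₂–OTf loses OTf⁻: pKₐ(CF₃SO₃H (triflic acid)) ≈ -14
CH₂=CHCH₂–OTs loses OTs⁻: pKₐ(p-CH₃C₆H₄SO₃H (TsOH)) ≈ -2.8
CH₂=CHCH₂–OC(O)CF₃ loses CF₃COO⁻: pKₐ(CF₃COOH) ≈ 0.2
CH₂=CHCH₂–NH₃⁺ loses NH₃: pKₐ(NH₄⁺) ≈ 9.2

CH₂=CHCH₂–N₂⁺ > CH₂=CHCH₂–OTf > CH₂=CHCH₂–OTs > CH₂=CHCH₂–OC(O)CF₃ > CH₂=CHCH₂–NH₃⁺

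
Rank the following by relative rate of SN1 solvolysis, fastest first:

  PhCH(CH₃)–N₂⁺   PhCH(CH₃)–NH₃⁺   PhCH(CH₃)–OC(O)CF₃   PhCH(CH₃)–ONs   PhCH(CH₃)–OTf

PhCH(CH₃)–N₂⁺ > PhCH(CH₃)–OTf > PhCH(CH₃)–ONs > PhCH(CH₃)–OC(O)CF₃ > PhCH(CH₃)–NH₃⁺

With the same alkyl group throughout, only the leaving group differentiates the rates.
The more stable X⁻ (or X) is on its own — i.e. the weaker a base it is — the better a leaving group it makes.
PhCH(CH₃)–N₂⁺ loses N₂: no meaningful conjugate acid; N₂ departs as an exceptionally stable neutral molecule
PhCH(CH₃)–OTf loses OTf⁻: pKₐ(CF₃SO₃H (triflic acid)) ≈ -14
PhCH(CH₃)–ONs loses ONs⁻: pKₐ(p-O₂NC₆H₄SO₃H) ≈ -3.5
PhCH(CH₃)–OC(O)CF₃ loses CF₃COO⁻: pKₐ(CF₃COOH) ≈ 0.2
PhCH(CH₃)–NH₃⁺ loses NH₃: pKₐ(NH₄⁺) ≈ 9.2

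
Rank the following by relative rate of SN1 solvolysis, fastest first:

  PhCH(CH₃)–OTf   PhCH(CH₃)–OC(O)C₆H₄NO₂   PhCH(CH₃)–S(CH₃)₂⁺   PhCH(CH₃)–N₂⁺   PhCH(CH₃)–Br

PhCH(CH₃)–N₂⁺ > PhCH(CH₃)–OTf > PhCH(CH₃)–Br > PhCH(CH₃)–S(CH₃)₂⁺ > PhCH(CH₃)–OC(O)C₆H₄NO₂

Identical carbon frameworks mean the comparison reduces to leaving-group quality.
The more stable X⁻ (or X) is on its own — i.e. the weaker a base it is — the better a leaving group it makes.
PhCH(CH₃)–N₂⁺ loses N₂: no meaningful conjugate acid; N₂ departs as an exceptionally stable neutral molecule
PhCH(CH₃)–OTf loses OTf⁻: pKₐ(CF₃SO₃H (triflic acid)) ≈ -14
PhCH(CH₃)–Br loses Br⁻: pKₐ(HBr) ≈ -9
PhCH(CH₃)–S(CH₃)₂⁺ loses SR'₂: pKₐ(R'₂SH⁺) ≈ -7
PhCH(CH₃)–OC(O)C₆H₄NO₂ loses p-O₂N–C₆H₄–COO⁻: pKₐ(p-nitrobenzoic acid) ≈ 3.4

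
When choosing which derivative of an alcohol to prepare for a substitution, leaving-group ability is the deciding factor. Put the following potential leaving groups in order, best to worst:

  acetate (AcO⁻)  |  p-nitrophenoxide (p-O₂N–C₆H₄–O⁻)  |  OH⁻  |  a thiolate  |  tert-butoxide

Rank by basicity of the departing species: weakest base leaves most easily.
acetate (AcO⁻): pKₐ(CH₃COOH) ≈ 4.8 — resonance-stabilised but still a weak base
p-nitrophenoxide (p-O₂N–C₆H₄–O⁻): pKₐ(p-nitrophenol) ≈ 7.2 — nitro group delocalises the charge; the classic chromogenic LG
a thiolate: pKₐ(RSH (a thiol)) ≈ 10.5 — moderately basic; rarely leaves without activation
OH⁻: pKₐ(H₂O) ≈ 15.7 — strong base; essentially never leaves without prior activation
tert-butoxide: pKₐ(t-BuOH) ≈ 18

acetate (AcO⁻) > p-nitrophenoxide (p-O₂N–C₆H₄–O⁻) > a thiolate > OH⁻ > tert-butoxide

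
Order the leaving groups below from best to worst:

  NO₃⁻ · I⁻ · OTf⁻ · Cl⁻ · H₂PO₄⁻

OTf⁻: pKₐ(CF₃SO₃H (triflic acid)) ≈ -14 — charge spread over three oxygens and a CF₃ group; the premier leaving group in synthesis
I⁻: pKₐ(HI) ≈ -10 — large, highly polarisable; very weak base
Cl⁻: pKₐ(HCl) ≈ -7 — moderately weak base
NO₃⁻: pKₐ(HNO₃) ≈ -1.3
H₂PO₄⁻: pKₐ(H₃PO₄) ≈ 2.1

OTf⁻ > I⁻ > Cl⁻ > NO₃⁻ > H₂PO₄⁻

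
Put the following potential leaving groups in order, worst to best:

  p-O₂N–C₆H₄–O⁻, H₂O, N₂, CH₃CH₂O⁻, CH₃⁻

The more stable X⁻ (or X) is on its own — i.e. the weaker a base it is — the better a leaving group it makes.
N₂: no meaningful conjugate acid; N₂ departs as an exceptionally stable neutral molecule
H₂O: pKₐ(H₃O⁺) ≈ -1.7
p-O₂N–C₆H₄–O⁻: pKₐ(p-nitrophenol) ≈ 7.2
CH₃CH₂O⁻: pKₐ(CH₃CH₂OH) ≈ 16
CH₃⁻: pKₐ(CH₄) ≈ 48
Listed from poorest to best leaving group as asked.

CH₃⁻ < CH₃CH₂O⁻ < p-O₂N–C₆H₄–O⁻ < H₂O < N₂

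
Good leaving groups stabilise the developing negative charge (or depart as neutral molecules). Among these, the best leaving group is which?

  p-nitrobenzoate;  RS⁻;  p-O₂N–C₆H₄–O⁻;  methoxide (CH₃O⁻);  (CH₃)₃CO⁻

The more stable X⁻ (or X) is on its own — i.e. the weaker a base it is — the better a leaving group it makes.
p-nitrobenzoate: pKₐ(p-nitrobenzoic acid) ≈ 3.4
p-O₂N–C₆H₄–O⁻: pKₐ(p-nitrophenol) ≈ 7.2
RS⁻: pKₐ(RSH (a thiol)) ≈ 10.5
methoxide (CH₃O⁻): pKₐ(CH₃OH) ≈ 15.5
(CH₃)₃CO⁻: pKₐ(t-BuOH) ≈ 18

p-nitrobenzoate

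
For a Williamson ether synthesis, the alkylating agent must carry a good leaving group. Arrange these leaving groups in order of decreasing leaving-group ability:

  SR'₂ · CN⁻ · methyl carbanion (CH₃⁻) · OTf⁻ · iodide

A good leaving group is a weak base: the lower the pKₐ of its conjugate acid, the more readily it departs.
OTf⁻: pKₐ(CF₃SO₃H (triflic acid)) ≈ -14
iodide: pKₐ(HI) ≈ -10 — large, highly polarisable; very weak base
SR'₂: pKₐ(R'₂SH⁺) ≈ -7 — neutral; leaves from a sulfonium salt (R–SR'₂⁺)
CN⁻: pKₐ(HCN) ≈ 9.2 — sp carbon stabilises the charge somewhat, but still a poor LG
methyl carbanion (CH₃⁻): pKₐ(CH₄) ≈ 48

OTf⁻ > iodide > SR'₂ > CN⁻ > methyl carbanion (CH₃⁻)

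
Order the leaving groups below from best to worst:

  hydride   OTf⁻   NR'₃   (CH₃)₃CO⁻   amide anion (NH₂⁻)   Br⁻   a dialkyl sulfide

Leaving-group ability tracks the stability of the departed species; conjugate-acid pKₐ is the usual yardstick (lower pKₐ → better LG).
OTf⁻: pKₐ(CF₃SO₃H (triflic acid)) ≈ -14
Br⁻: pKₐ(HBr) ≈ -9 — weak base; good leaving group
a dialkyl sulfide: pKₐ(R'₂SH⁺) ≈ -7
NR'₃: pKₐ(R'₃NH⁺) ≈ 10.7 — neutral but still a fairly strong base; Hofmann-elimination LG
(CH₃)₃CO⁻: pKₐ(t-BuOH) ≈ 18 — bulky, strongly basic alkoxide
hydride: pKₐ(H₂) ≈ 36
amide anion (NH₂⁻): pKₐ(NH₃) ≈ 38 — extremely strong base; never a leaving group

OTf⁻ > Br⁻ > a dialkyl sulfide > NR'₃ > (CH₃)₃CO⁻ > hydride > amide anion (NH₂⁻)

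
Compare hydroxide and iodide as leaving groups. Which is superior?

iodide is the better leaving group.
pKₐ(HI) ≈ -10 versus pKₐ(H₂O) ≈ 15.7: iodide is the much weaker base.
Large, highly polarisable; very weak base.

iodide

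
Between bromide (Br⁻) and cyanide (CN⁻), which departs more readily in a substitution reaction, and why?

bromide (Br⁻) is the better leaving group.
pKₐ(HBr) ≈ -9 versus pKₐ(HCN) ≈ 9.2: bromide (Br⁻) is the much weaker base.
Weak base; good leaving group.

bromide (Br⁻)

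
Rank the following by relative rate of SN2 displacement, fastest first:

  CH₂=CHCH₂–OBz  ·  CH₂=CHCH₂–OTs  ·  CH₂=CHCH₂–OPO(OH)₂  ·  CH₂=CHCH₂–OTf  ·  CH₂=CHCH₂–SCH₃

The skeletons are identical, so relative rate is governed entirely by leaving-group ability.
Rank by basicity of the departing species: weakest base leaves most easily.
CH₂=CHCH₂–OTf loses OTf⁻: pKₐ(CF₃SO₃H (triflic acid)) ≈ -14
CH₂=CHCH₂–OTs loses OTs⁻: pKₐ(p-CH₃C₆H₄SO₃H (TsOH)) ≈ -2.8
CH₂=CHCH₂–OPO(OH)₂ loses H₂PO₄⁻: pKₐ(H₃PO₄) ≈ 2.1
CH₂=CHCH₂–OBz loses PhCOO⁻: pKₐ(C₆H₅COOH) ≈ 4.2
CH₂=CHCH₂–SCH₃ loses RS⁻: pKₐ(RSH (a thiol)) ≈ 10.5

CH₂=CHCH₂–OTf > CH₂=CHCH₂–OTs > CH₂=CHCH₂–OPO(OH)₂ > CH₂=CHCH₂–OBz > CH₂=CHCH₂–SCH₃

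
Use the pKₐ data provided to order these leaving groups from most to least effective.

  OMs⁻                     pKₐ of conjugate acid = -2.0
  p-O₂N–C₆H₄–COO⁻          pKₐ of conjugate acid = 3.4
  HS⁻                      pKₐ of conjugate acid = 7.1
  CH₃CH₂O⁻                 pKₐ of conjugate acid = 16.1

Lower conjugate-acid pKₐ ⇒ weaker base ⇒ better leaving group.
Sorting by the given values: OMs⁻ (-2.0), p-O₂N–C₆H₄–COO⁻ (3.4), HS⁻ (7.1), CH₃CH₂O⁻ (16.1).

OMs⁻ > p-O₂N–C₆H₄–COO⁻ > HS⁻ > CH₃CH₂O⁻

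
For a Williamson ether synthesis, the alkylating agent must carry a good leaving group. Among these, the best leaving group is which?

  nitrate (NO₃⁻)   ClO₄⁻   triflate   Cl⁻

triflate

The more stable X⁻ (or X) is on its own — i.e. the weaker a base it is — the better a leaving group it makes.
triflate: pKₐ(CF₃SO₃H (triflic acid)) ≈ -14
ClO₄⁻: pKₐ(HClO₄) ≈ -10
Cl⁻: pKₐ(HCl) ≈ -7
nitrate (NO₃⁻): pKₐ(HNO₃) ≈ -1.3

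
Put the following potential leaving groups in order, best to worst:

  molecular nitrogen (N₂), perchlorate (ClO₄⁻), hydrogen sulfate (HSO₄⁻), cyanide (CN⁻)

molecular nitrogen (N₂) > perchlorate (ClO₄⁻) > hydrogen sulfate (HSO₄⁻) > cyanide (CN⁻)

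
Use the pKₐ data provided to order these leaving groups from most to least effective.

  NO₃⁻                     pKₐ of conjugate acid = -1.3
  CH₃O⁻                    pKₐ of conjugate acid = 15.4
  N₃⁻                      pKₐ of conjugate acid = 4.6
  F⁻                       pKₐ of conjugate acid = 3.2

Lower conjugate-acid pKₐ ⇒ weaker base ⇒ better leaving group.
Sorting by the given values: NO₃⁻ (-1.3), F⁻ (3.2), N₃⁻ (4.6), CH₃O⁻ (15.4).

NO₃⁻ > F⁻ > N₃⁻ > CH₃O⁻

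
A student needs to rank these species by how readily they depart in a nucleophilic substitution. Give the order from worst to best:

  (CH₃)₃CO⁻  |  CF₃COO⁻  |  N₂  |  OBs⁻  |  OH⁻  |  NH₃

Rank by basicity of the departing species: weakest base leaves most easily.
N₂: no meaningful conjugate acid; N₂ departs as an exceptionally stable neutral molecule
OBs⁻: pKₐ(p-BrC₆H₄SO₃H) ≈ -2.8
CF₃COO⁻: pKₐ(CF₃COOH) ≈ 0.2
NH₃: pKₐ(NH₄⁺) ≈ 9.2
OH⁻: pKₐ(H₂O) ≈ 15.7
(CH₃)₃CO⁻: pKₐ(t-BuOH) ≈ 18
Reversing gives the worst-to-best order requested.

(CH₃)₃CO⁻ < OH⁻ < NH₃ < CF₃COO⁻ < OBs⁻ < N₂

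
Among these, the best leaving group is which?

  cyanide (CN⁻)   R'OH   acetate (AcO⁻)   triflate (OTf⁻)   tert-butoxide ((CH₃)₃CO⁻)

The more stable X⁻ (or X) is on its own — i.e. the weaker a base it is — the better a leaving group it makes.
triflate (OTf⁻): pKₐ(CF₃SO₃H (triflic acid)) ≈ -14
R'OH: pKₐ(R'OH₂⁺) ≈ -2.4
acetate (AcO⁻): pKₐ(CH₃COOH) ≈ 4.8
cyanide (CN⁻): pKₐ(HCN) ≈ 9.2
tert-butoxide ((CH₃)₃CO⁻): pKₐ(t-BuOH) ≈ 18

triflate (OTf⁻)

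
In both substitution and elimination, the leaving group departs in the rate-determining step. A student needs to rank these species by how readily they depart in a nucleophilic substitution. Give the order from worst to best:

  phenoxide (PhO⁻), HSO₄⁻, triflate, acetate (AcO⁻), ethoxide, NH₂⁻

The more stable X⁻ (or X) is on its own — i.e. the weaker a base it is — the better a leaving group it makes.
triflate: pKₐ(CF₃SO₃H (triflic acid)) ≈ -14
HSO₄⁻: pKₐ(H₂SO₄) ≈ -3 — conjugate base of a strong mineral acid
acetate (AcO⁻): pKₐ(CH₃COOH) ≈ 4.8
phenoxide (PhO⁻): pKₐ(C₆H₅OH (phenol)) ≈ 10 — resonance into the ring helps, but still a poor LG
ethoxide: pKₐ(CH₃CH₂OH) ≈ 16 — strong base; alkoxides do not leave unassisted
NH₂⁻: pKₐ(NH₃) ≈ 38 — extremely strong base; never a leaving group
The question asks for worst first, so the sequence is read in increasing leaving-group ability.

NH₂⁻ < ethoxide < phenoxide (PhO⁻) < acetate (AcO⁻) < HSO₄⁻ < triflate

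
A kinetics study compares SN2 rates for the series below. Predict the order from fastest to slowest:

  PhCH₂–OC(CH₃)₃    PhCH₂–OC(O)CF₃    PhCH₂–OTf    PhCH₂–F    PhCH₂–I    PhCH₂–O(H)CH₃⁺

PhCH₂–OTf > PhCH₂–I > PhCH₂–O(H)CH₃⁺ > PhCH₂–OC(O)CF₃ > PhCH₂–F > PhCH₂–OC(CH₃)₃

The skeletons are identical, so relative rate is governed entirely by leaving-group ability.
Leaving-group ability tracks the stability of the departed species; conjugate-acid pKₐ is the usual yardstick (lower pKₐ → better LG).
PhCH₂–OTf loses OTf⁻: pKₐ(CF₃SO₃H (triflic acid)) ≈ -14
PhCH₂–I loses I⁻: pKₐ(HI) ≈ -10
PhCH₂–O(H)CH₃⁺ loses R'OH: pKₐ(R'OH₂⁺) ≈ -2.4
PhCH₂–OC(O)CF₃ loses CF₃COO⁻: pKₐ(CF₃COOH) ≈ 0.2
PhCH₂–F loses F⁻: pKₐ(HF) ≈ 3.2
PhCH₂–OC(CH₃)₃ loses (CH₃)₃CO⁻: pKₐ(t-BuOH) ≈ 18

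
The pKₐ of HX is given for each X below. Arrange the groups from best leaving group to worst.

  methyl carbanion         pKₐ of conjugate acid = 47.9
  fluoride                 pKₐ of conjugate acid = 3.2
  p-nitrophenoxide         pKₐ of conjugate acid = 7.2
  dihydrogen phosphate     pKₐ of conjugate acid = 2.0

dihydrogen phosphate > fluoride > p-nitrophenoxide > methyl carbanion

Lower conjugate-acid pKₐ ⇒ weaker base ⇒ better leaving group.
Sorting by the given values: dihydrogen phosphate (2.0), fluoride (3.2), p-nitrophenoxide (7.2), methyl carbanion (47.9).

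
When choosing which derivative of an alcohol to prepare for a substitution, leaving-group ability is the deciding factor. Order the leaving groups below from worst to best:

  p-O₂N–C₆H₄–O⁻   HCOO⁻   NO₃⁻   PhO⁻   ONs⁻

PhO⁻ < p-O₂N–C₆H₄–O⁻ < HCOO⁻ < NO₃⁻ < ONs⁻

Leaving-group ability tracks the stability of the departed species; conjugate-acid pKₐ is the usual yardstick (lower pKₐ → better LG).
ONs⁻: pKₐ(p-O₂NC₆H₄SO₃H) ≈ -3.5
NO₃⁻: pKₐ(HNO₃) ≈ -1.3 — resonance-delocalised over three oxygens
HCOO⁻: pKₐ(HCOOH) ≈ 3.8 — resonance-stabilised carboxylate
p-O₂N–C₆H₄–O⁻: pKₐ(p-nitrophenol) ≈ 7.2 — nitro group delocalises the charge; the classic chromogenic LG
PhO⁻: pKₐ(C₆H₅OH (phenol)) ≈ 10 — resonance into the ring helps, but still a poor LG
Listed from poorest to best leaving group as asked.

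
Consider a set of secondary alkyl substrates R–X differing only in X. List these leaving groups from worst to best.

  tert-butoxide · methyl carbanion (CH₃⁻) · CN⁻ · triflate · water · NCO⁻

methyl carbanion (CH₃⁻) < tert-butoxide < CN⁻ < NCO⁻ < water < triflate

triflate: pKₐ(CF₃SO₃H (triflic acid)) ≈ -14 — charge spread over three oxygens and a CF₃ group; the premier leaving group in synthesis
water: pKₐ(H₃O⁺) ≈ -1.7
NCO⁻: pKₐ(HOCN) ≈ 3.5
CN⁻: pKₐ(HCN) ≈ 9.2 — sp carbon stabilises the charge somewhat, but still a poor LG
tert-butoxide: pKₐ(t-BuOH) ≈ 18 — bulky, strongly basic alkoxide
methyl carbanion (CH₃⁻): pKₐ(CH₄) ≈ 48 — unstabilised carbanion; the worst conceivable leaving group
Reversing gives the worst-to-best order requested.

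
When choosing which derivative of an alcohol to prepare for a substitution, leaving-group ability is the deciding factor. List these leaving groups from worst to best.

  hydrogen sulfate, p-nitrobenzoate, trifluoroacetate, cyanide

cyanide < p-nitrobenzoate < trifluoroacetate < hydrogen sulfate

hydrogen sulfate: pKₐ(H₂SO₄) ≈ -3 — conjugate base of a strong mineral acid
trifluoroacetate: pKₐ(CF₃COOH) ≈ 0.2
p-nitrobenzoate: pKₐ(p-nitrobenzoic acid) ≈ 3.4 — electron-withdrawing nitro group stabilises the carboxylate
cyanide: pKₐ(HCN) ≈ 9.2
The question asks for worst first, so the sequence is read in increasing leaving-group ability.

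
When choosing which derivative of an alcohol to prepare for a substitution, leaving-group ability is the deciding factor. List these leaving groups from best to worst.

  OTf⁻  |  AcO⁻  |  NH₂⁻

A good leaving group is a weak base: the lower the pKₐ of its conjugate acid, the more readily it departs.
OTf⁻: pKₐ(CF₃SO₃H (triflic acid)) ≈ -14
AcO⁻: pKₐ(CH₃COOH) ≈ 4.8
NH₂⁻: pKₐ(NH₃) ≈ 38

OTf⁻ > AcO⁻ > NH₂⁻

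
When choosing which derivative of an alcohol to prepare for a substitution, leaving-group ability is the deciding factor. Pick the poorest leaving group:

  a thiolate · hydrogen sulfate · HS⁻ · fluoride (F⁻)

A good leaving group is a weak base: the lower the pKₐ of its conjugate acid, the more readily it departs.
hydrogen sulfate: pKₐ(H₂SO₄) ≈ -3
fluoride (F⁻): pKₐ(HF) ≈ 3.2
HS⁻: pKₐ(H₂S) ≈ 7
a thiolate: pKₐ(RSH (a thiol)) ≈ 10.5

a thiolate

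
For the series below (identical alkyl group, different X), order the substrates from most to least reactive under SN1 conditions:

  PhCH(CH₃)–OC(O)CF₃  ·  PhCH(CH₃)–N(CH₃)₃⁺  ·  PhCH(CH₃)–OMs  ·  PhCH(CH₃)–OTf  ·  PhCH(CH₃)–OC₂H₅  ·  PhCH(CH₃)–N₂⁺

PhCH(CH₃)–N₂⁺ > PhCH(CH₃)–OTf > PhCH(CH₃)–OMs > PhCH(CH₃)–OC(O)CF₃ > PhCH(CH₃)–N(CH₃)₃⁺ > PhCH(CH₃)–OC₂H₅

The skeletons are identical, so relative rate is governed entirely by leaving-group ability.
A good leaving group is a weak base: the lower the pKₐ of its conjugate acid, the more readily it departs.
PhCH(CH₃)–N₂⁺ loses N₂: no meaningful conjugate acid; N₂ departs as an exceptionally stable neutral molecule
PhCH(CH₃)–OTf loses OTf⁻: pKₐ(CF₃SO₃H (triflic acid)) ≈ -14
PhCH(CH₃)–OMs loses OMs⁻: pKₐ(CH₃SO₃H (MsOH)) ≈ -1.9
PhCH(CH₃)–OC(O)CF₃ loses CF₃COO⁻: pKₐ(CF₃COOH) ≈ 0.2
PhCH(CH₃)–N(CH₃)₃⁺ loses NR'₃: pKₐ(R'₃NH⁺) ≈ 10.7
PhCH(CH₃)–OC₂H₅ loses CH₃CH₂O⁻: pKₐ(CH₃CH₂OH) ≈ 16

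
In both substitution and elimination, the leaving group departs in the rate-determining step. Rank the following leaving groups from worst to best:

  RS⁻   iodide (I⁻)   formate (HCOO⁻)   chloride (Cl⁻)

RS⁻ < formate (HCOO⁻) < chloride (Cl⁻) < iodide (I⁻)

A good leaving group is a weak base: the lower the pKₐ of its conjugate acid, the more readily it departs.
iodide (I⁻): pKₐ(HI) ≈ -10
chloride (Cl⁻): pKₐ(HCl) ≈ -7
formate (HCOO⁻): pKₐ(HCOOH) ≈ 3.8
RS⁻: pKₐ(RSH (a thiol)) ≈ 10.5
The question asks for worst first, so the sequence is read in increasing leaving-group ability.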